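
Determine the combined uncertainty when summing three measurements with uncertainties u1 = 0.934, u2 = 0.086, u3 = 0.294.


For a sum of independent quantities, uc = sqrt(u1^2 + u2^2 + u3^2).
uc = sqrt(0.934^2 + 0.086^2 + 0.294^2)
uc = sqrt(0.872356 + 0.007396 + 0.086436)
uc = 0.9829

0.9829


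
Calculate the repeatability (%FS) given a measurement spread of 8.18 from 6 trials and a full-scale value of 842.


Repeatability = (spread / full scale) * 100%.
R = (8.18 / 842) * 100
R = 0.971 %FS

0.971 %FS


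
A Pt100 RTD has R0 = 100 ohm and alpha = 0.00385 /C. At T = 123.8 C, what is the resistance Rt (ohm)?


The RTD equation: Rt = R0 * (1 + alpha * T).
Rt = 100 * (1 + 0.00385 * 123.8)
Rt = 100 * (1 + 0.47663)
Rt = 100 * 1.47663
Rt = 147.663 ohm

147.663 ohm


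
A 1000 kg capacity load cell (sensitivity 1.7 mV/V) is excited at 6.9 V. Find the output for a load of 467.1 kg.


Vout = rated_output * Vex * (load / capacity).
Vout = 1.7 * 6.9 * (467.1 / 1000)
Vout = 1.7 * 6.9 * 0.4671
Vout = 5.479 mV

5.479 mV


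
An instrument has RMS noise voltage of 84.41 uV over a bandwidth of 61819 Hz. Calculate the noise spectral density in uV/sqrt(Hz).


Noise spectral density = Vrms / sqrt(BW).
NSD = 84.41 / sqrt(61819)
NSD = 84.41 / 248.6343
NSD = 0.3395 uV/sqrt(Hz)

0.3395 uV/sqrt(Hz)


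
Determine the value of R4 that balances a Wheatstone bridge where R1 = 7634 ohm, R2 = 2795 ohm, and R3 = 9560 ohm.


At balance: R1*R4 = R2*R3, so R4 = R2*R3/R1.
R4 = 2795 * 9560 / 7634
R4 = 26720200 / 7634
R4 = 3500.16 ohm

3500.16 ohm


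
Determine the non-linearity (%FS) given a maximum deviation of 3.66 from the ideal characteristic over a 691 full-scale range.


Linearity error = (max deviation / full scale) * 100%.
Linearity = (3.66 / 691) * 100
Linearity = 0.53 %FS

0.53 %FS


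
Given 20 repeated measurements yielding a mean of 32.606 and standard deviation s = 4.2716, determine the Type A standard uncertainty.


The standard uncertainty for Type A evaluation is u = s / sqrt(n).
u = 4.2716 / sqrt(20)
u = 4.2716 / 4.4721
u = 0.9552

0.9552


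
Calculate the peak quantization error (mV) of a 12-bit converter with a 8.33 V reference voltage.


The maximum quantization error is +/- LSB/2.
LSB = Vref / 2^n = 8.33 / 4096 = 0.00203369 V
Max error = LSB / 2 = 0.00203369 / 2 = 0.00101685 V
Max error = 1.0168 mV

1.0168 mV


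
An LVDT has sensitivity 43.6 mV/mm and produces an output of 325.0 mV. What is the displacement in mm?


Displacement = Vout / sensitivity.
d = 325.0 / 43.6
d = 7.454 mm

7.454 mm


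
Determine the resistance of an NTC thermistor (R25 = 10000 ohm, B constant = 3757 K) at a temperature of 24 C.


NTC thermistor equation: Rt = R25 * exp(B * (1/T - 1/T25)).
T in Kelvin: 297.15 K, T25 = 298.15 K
1/T - 1/T25 = 1/297.15 - 1/298.15 = 1.129e-05
B * (1/T - 1/T25) = 3757 * 1.129e-05 = 0.0424
Rt = 10000 * exp(0.0424) = 10433.2 ohm

10433.2 ohm


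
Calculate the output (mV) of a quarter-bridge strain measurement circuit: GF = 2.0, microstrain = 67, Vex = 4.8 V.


Quarter bridge output: Vout = (GF * epsilon * Vex) / 4.
Vout = (2.0 * 67e-6 * 4.8) / 4
Vout = 0.0006432 / 4 V
Vout = 0.0001608 V = 0.1608 mV

0.1608 mV


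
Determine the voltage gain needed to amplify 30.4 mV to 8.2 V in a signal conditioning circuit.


Gain = Vout / Vin (converting to same units).
G = 8.2 V / 30.4 mV
G = 8200.0 mV / 30.4 mV
G = 269.74

269.74


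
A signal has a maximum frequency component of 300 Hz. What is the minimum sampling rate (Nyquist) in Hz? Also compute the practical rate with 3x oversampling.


By Nyquist theorem, fs_min = 2 * fmax.
fs_min = 2 * 300 = 600 Hz
Practical rate = 3 * fs_min = 3 * 600 = 1800 Hz

fs_min = 600 Hz, fs_practical = 1800 Hz


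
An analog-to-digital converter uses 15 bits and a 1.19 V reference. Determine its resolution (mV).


The resolution (LSB) of an ADC is Vref / 2^n.
LSB = 1.19 / 2^15
LSB = 1.19 / 32768
LSB = 3.632e-05 V = 0.03631592 mV

0.03631592 mV


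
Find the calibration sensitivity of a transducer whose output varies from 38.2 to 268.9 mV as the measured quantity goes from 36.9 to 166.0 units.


Sensitivity = (y2 - y1) / (x2 - x1).
S = (268.9 - 38.2) / (166.0 - 36.9)
S = 230.7 / 129.1
S = 1.787 mV/unit

1.787 mV/unit


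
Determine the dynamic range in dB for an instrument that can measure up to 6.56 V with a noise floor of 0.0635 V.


Dynamic range = 20 * log10(Vmax / Vnoise).
DR = 20 * log10(6.56 / 0.0635)
DR = 20 * log10(103.31)
DR = 40.28 dB

40.28 dB


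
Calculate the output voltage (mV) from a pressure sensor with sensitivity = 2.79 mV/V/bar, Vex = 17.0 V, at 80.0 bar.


Output = sensitivity * Vex * P.
Vout = 2.79 * 17.0 * 80.0
Vout = 47.43 * 80.0
Vout = 3794.4 mV

3794.4 mV


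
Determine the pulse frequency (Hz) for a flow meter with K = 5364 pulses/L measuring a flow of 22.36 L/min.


Frequency = K * Q / 60 (converting L/min to L/s).
f = 5364 * 22.36 / 60
f = 119939.04 / 60
f = 1998.98 Hz

1998.98 Hz


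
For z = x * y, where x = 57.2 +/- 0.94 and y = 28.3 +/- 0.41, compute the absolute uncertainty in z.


For a product z = x*y, the relative uncertainty is:
uz/z = sqrt((ux/x)^2 + (uy/y)^2)
Relative uncertainties: ux/x = 0.94/57.2 = 0.016434
uy/y = 0.41/28.3 = 0.014488
z = 57.2 * 28.3 = 1618.8
uz = 1618.8 * sqrt(0.016434^2 + 0.014488^2) = 35.464

35.464


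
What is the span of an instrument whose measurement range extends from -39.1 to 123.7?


Span = upper range - lower range.
Span = 123.7 - (-39.1)
Span = 162.8

162.8


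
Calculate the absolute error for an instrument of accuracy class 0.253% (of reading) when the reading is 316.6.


Absolute error = (accuracy% / 100) * reading.
Error = (0.253 / 100) * 316.6
Error = 0.00253 * 316.6
Error = 0.801

0.801


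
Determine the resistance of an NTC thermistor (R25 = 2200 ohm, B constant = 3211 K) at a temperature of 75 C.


NTC thermistor equation: Rt = R25 * exp(B * (1/T - 1/T25)).
T in Kelvin: 348.15 K, T25 = 298.15 K
1/T - 1/T25 = 1/348.15 - 1/298.15 = -0.00048169
B * (1/T - 1/T25) = 3211 * -0.00048169 = -1.5467
Rt = 2200 * exp(-1.5467) = 468.5 ohm

468.5 ohm


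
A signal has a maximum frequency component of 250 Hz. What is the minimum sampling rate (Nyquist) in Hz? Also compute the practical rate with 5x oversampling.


By Nyquist theorem, fs_min = 2 * fmax.
fs_min = 2 * 250 = 500 Hz
Practical rate = 5 * fs_min = 5 * 500 = 2500 Hz

fs_min = 500 Hz, fs_practical = 2500 Hz


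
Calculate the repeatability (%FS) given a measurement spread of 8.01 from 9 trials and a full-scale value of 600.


Repeatability = (spread / full scale) * 100%.
R = (8.01 / 600) * 100
R = 1.335 %FS

1.335 %FS


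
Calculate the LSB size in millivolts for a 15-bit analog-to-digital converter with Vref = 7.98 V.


The resolution (LSB) of an ADC is Vref / 2^n.
LSB = 7.98 / 2^15
LSB = 7.98 / 32768
LSB = 0.00024353 V = 0.24353027 mV

0.24353027 mV


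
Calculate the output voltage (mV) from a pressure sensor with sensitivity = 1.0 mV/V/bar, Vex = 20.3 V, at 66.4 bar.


Output = sensitivity * Vex * P.
Vout = 1.0 * 20.3 * 66.4
Vout = 20.3 * 66.4
Vout = 1347.92 mV

1347.92 mV


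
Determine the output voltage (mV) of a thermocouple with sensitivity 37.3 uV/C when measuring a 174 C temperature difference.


The thermocouple output V = sensitivity * dT.
V = 37.3 uV/C * 174 C
V = 6490.2 uV
V = 6.49 mV

6.49 mV


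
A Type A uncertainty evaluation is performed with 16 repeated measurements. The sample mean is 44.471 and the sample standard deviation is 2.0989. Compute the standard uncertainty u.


The standard uncertainty for Type A evaluation is u = s / sqrt(n).
u = 2.0989 / sqrt(16)
u = 2.0989 / 4.0
u = 0.5247

0.5247


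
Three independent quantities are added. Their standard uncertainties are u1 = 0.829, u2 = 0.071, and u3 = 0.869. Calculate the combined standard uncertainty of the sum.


For a sum of independent quantities, uc = sqrt(u1^2 + u2^2 + u3^2).
uc = sqrt(0.829^2 + 0.071^2 + 0.869^2)
uc = sqrt(0.687241 + 0.005041 + 0.755161)
uc = 1.2031

1.2031


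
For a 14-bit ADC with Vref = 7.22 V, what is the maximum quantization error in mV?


The maximum quantization error is +/- LSB/2.
LSB = Vref / 2^n = 7.22 / 16384 = 0.00044067 V
Max error = LSB / 2 = 0.00044067 / 2 = 0.00022034 V
Max error = 0.2203 mV

0.2203 mV


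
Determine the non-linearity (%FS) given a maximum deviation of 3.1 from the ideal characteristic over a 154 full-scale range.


Linearity error = (max deviation / full scale) * 100%.
Linearity = (3.1 / 154) * 100
Linearity = 2.013 %FS

2.013 %FS


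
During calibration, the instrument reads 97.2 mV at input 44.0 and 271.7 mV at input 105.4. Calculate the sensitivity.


Sensitivity = (y2 - y1) / (x2 - x1).
S = (271.7 - 97.2) / (105.4 - 44.0)
S = 174.5 / 61.4
S = 2.842 mV/unit

2.842 mV/unit


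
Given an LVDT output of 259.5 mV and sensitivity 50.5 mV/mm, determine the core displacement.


Displacement = Vout / sensitivity.
d = 259.5 / 50.5
d = 5.139 mm

5.139 mm


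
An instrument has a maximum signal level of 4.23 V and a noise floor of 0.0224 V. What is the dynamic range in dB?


Dynamic range = 20 * log10(Vmax / Vnoise).
DR = 20 * log10(4.23 / 0.0224)
DR = 20 * log10(188.84)
DR = 45.52 dB

45.52 dB


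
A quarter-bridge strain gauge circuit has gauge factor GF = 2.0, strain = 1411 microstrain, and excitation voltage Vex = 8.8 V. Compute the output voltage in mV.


Quarter bridge output: Vout = (GF * epsilon * Vex) / 4.
Vout = (2.0 * 1411e-6 * 8.8) / 4
Vout = 0.0248336 / 4 V
Vout = 0.0062084 V = 6.2084 mV

6.2084 mV


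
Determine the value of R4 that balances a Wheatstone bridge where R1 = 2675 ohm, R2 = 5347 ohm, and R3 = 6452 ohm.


At balance: R1*R4 = R2*R3, so R4 = R2*R3/R1.
R4 = 5347 * 6452 / 2675
R4 = 34498844 / 2675
R4 = 12896.76 ohm

12896.76 ohm


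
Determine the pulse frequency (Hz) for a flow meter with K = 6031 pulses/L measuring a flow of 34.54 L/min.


Frequency = K * Q / 60 (converting L/min to L/s).
f = 6031 * 34.54 / 60
f = 208310.74 / 60
f = 3471.85 Hz

3471.85 Hz


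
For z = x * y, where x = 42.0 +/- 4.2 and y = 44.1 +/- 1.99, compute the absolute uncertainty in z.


For a product z = x*y, the relative uncertainty is:
uz/z = sqrt((ux/x)^2 + (uy/y)^2)
Relative uncertainties: ux/x = 4.2/42.0 = 0.1
uy/y = 1.99/44.1 = 0.045125
z = 42.0 * 44.1 = 1852.2
uz = 1852.2 * sqrt(0.1^2 + 0.045125^2) = 203.204

203.204


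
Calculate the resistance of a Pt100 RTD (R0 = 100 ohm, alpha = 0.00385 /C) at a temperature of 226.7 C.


The RTD equation: Rt = R0 * (1 + alpha * T).
Rt = 100 * (1 + 0.00385 * 226.7)
Rt = 100 * (1 + 0.872795)
Rt = 100 * 1.872795
Rt = 187.279 ohm

187.279 ohm


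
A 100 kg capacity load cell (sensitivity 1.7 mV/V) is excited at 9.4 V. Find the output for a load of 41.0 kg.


Vout = rated_output * Vex * (load / capacity).
Vout = 1.7 * 9.4 * (41.0 / 100)
Vout = 1.7 * 9.4 * 0.41
Vout = 6.552 mV

6.552 mV


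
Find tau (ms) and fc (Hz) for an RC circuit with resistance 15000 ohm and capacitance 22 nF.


Time constant: tau = R * C.
tau = 15000 * 2.20e-08 = 0.00033 s
tau = 0.33 ms
Cutoff frequency: fc = 1 / (2*pi*R*C).
fc = 1 / (2*pi*0.00033) = 482.29 Hz

tau = 0.33 ms, fc = 482.29 Hz


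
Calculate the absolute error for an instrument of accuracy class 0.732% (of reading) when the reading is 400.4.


Absolute error = (accuracy% / 100) * reading.
Error = (0.732 / 100) * 400.4
Error = 0.00732 * 400.4
Error = 2.9309

2.9309


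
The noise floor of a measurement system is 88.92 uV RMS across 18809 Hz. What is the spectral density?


Noise spectral density = Vrms / sqrt(BW).
NSD = 88.92 / sqrt(18809)
NSD = 88.92 / 137.1459
NSD = 0.6484 uV/sqrt(Hz)

0.6484 uV/sqrt(Hz)


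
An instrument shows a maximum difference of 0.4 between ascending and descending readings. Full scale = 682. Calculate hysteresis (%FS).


Hysteresis = (max difference / full scale) * 100%.
H = (0.4 / 682) * 100
H = 0.059 %FS

0.059 %FS


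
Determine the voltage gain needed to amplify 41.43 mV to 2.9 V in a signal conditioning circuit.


Gain = Vout / Vin (converting to same units).
G = 2.9 V / 41.43 mV
G = 2900.0 mV / 41.43 mV
G = 70.0

70.0


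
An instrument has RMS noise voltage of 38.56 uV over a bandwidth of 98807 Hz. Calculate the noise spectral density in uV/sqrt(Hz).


Noise spectral density = Vrms / sqrt(BW).
NSD = 38.56 / sqrt(98807)
NSD = 38.56 / 314.3358
NSD = 0.1227 uV/sqrt(Hz)

0.1227 uV/sqrt(Hz)


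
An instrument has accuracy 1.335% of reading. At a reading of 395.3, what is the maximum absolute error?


Absolute error = (accuracy% / 100) * reading.
Error = (1.335 / 100) * 395.3
Error = 0.01335 * 395.3
Error = 5.2773

5.2773


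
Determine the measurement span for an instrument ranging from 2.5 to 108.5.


Span = upper range - lower range.
Span = 108.5 - (2.5)
Span = 106.0

106.0


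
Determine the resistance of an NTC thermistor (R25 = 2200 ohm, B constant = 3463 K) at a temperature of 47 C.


NTC thermistor equation: Rt = R25 * exp(B * (1/T - 1/T25)).
T in Kelvin: 320.15 K, T25 = 298.15 K
1/T - 1/T25 = 1/320.15 - 1/298.15 = -0.00023048
B * (1/T - 1/T25) = 3463 * -0.00023048 = -0.7982
Rt = 2200 * exp(-0.7982) = 990.3 ohm

990.3 ohm


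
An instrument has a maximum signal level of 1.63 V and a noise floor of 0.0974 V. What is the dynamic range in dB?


Dynamic range = 20 * log10(Vmax / Vnoise).
DR = 20 * log10(1.63 / 0.0974)
DR = 20 * log10(16.74)
DR = 24.47 dB

24.47 dB


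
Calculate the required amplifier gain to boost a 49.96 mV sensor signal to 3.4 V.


Gain = Vout / Vin (converting to same units).
G = 3.4 V / 49.96 mV
G = 3400.0 mV / 49.96 mV
G = 68.05

68.05


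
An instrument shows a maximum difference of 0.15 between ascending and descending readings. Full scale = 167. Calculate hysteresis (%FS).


Hysteresis = (max difference / full scale) * 100%.
H = (0.15 / 167) * 100
H = 0.09 %FS

0.09 %FS


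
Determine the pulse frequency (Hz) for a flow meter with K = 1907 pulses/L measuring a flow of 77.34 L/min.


Frequency = K * Q / 60 (converting L/min to L/s).
f = 1907 * 77.34 / 60
f = 147487.38 / 60
f = 2458.12 Hz

2458.12 Hz


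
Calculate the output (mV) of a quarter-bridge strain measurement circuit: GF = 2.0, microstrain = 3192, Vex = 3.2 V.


Quarter bridge output: Vout = (GF * epsilon * Vex) / 4.
Vout = (2.0 * 3192e-6 * 3.2) / 4
Vout = 0.0204288 / 4 V
Vout = 0.0051072 V = 5.1072 mV

5.1072 mV


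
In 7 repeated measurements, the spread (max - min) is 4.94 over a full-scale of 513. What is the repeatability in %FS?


Repeatability = (spread / full scale) * 100%.
R = (4.94 / 513) * 100
R = 0.963 %FS

0.963 %FS


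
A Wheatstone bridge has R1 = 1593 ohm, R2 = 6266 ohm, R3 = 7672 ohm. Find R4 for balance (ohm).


At balance: R1*R4 = R2*R3, so R4 = R2*R3/R1.
R4 = 6266 * 7672 / 1593
R4 = 48072752 / 1593
R4 = 30177.5 ohm

30177.5 ohm


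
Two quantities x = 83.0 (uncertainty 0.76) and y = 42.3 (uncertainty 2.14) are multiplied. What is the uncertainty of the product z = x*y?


For a product z = x*y, the relative uncertainty is:
uz/z = sqrt((ux/x)^2 + (uy/y)^2)
Relative uncertainties: ux/x = 0.76/83.0 = 0.009157
uy/y = 2.14/42.3 = 0.050591
z = 83.0 * 42.3 = 3510.9
uz = 3510.9 * sqrt(0.009157^2 + 0.050591^2) = 180.506

180.506


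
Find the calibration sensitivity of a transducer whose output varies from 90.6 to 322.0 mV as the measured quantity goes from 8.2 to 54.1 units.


Sensitivity = (y2 - y1) / (x2 - x1).
S = (322.0 - 90.6) / (54.1 - 8.2)
S = 231.4 / 45.9
S = 5.0414 mV/unit

5.0414 mV/unit


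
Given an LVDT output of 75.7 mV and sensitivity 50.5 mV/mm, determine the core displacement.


Displacement = Vout / sensitivity.
d = 75.7 / 50.5
d = 1.499 mm

1.499 mm


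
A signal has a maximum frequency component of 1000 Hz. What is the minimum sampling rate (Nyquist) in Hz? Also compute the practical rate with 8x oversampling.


By Nyquist theorem, fs_min = 2 * fmax.
fs_min = 2 * 1000 = 2000 Hz
Practical rate = 8 * fs_min = 8 * 2000 = 16000 Hz

fs_min = 2000 Hz, fs_practical = 16000 Hz


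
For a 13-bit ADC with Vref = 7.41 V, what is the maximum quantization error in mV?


The maximum quantization error is +/- LSB/2.
LSB = Vref / 2^n = 7.41 / 8192 = 0.00090454 V
Max error = LSB / 2 = 0.00090454 / 2 = 0.00045227 V
Max error = 0.4523 mV

0.4523 mV


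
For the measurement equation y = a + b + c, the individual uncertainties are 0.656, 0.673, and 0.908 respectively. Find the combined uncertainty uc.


For a sum of independent quantities, uc = sqrt(u1^2 + u2^2 + u3^2).
uc = sqrt(0.656^2 + 0.673^2 + 0.908^2)
uc = sqrt(0.430336 + 0.452929 + 0.824464)
uc = 1.3068

1.3068


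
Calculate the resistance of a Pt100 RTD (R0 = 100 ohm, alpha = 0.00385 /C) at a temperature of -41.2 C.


The RTD equation: Rt = R0 * (1 + alpha * T).
Rt = 100 * (1 + 0.00385 * -41.2)
Rt = 100 * (1 + -0.15862)
Rt = 100 * 0.84138
Rt = 84.138 ohm

84.138 ohm


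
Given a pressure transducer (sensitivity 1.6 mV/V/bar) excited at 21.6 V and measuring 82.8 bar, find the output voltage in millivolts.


Output = sensitivity * Vex * P.
Vout = 1.6 * 21.6 * 82.8
Vout = 34.56 * 82.8
Vout = 2861.57 mV

2861.57 mV


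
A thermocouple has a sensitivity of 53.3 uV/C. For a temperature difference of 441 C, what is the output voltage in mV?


The thermocouple output V = sensitivity * dT.
V = 53.3 uV/C * 441 C
V = 23505.3 uV
V = 23.505 mV

23.505 mV


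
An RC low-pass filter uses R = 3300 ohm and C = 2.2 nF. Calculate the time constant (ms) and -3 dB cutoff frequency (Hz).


Time constant: tau = R * C.
tau = 3300 * 2.20e-09 = 7.26e-06 s
tau = 0.0073 ms
Cutoff frequency: fc = 1 / (2*pi*R*C).
fc = 1 / (2*pi*7.26e-06) = 21922.17 Hz

tau = 0.0073 ms, fc = 21922.17 Hz


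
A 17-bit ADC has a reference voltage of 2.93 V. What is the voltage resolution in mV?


The resolution (LSB) of an ADC is Vref / 2^n.
LSB = 2.93 / 2^17
LSB = 2.93 / 131072
LSB = 2.235e-05 V = 0.02235413 mV

0.02235413 mV


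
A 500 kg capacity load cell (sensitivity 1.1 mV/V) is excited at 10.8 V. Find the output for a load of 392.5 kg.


Vout = rated_output * Vex * (load / capacity).
Vout = 1.1 * 10.8 * (392.5 / 500)
Vout = 1.1 * 10.8 * 0.785
Vout = 9.326 mV

9.326 mV


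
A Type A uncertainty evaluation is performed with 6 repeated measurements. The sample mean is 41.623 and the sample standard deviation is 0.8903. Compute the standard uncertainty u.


The standard uncertainty for Type A evaluation is u = s / sqrt(n).
u = 0.8903 / sqrt(6)
u = 0.8903 / 2.4495
u = 0.3635

0.3635


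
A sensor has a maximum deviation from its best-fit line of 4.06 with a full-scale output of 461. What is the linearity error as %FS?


Linearity error = (max deviation / full scale) * 100%.
Linearity = (4.06 / 461) * 100
Linearity = 0.881 %FS

0.881 %FS


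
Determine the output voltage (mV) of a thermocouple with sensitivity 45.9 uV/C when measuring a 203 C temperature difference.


The thermocouple output V = sensitivity * dT.
V = 45.9 uV/C * 203 C
V = 9317.7 uV
V = 9.318 mV

9.318 mV


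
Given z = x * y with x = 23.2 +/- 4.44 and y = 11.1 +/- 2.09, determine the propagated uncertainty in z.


For a product z = x*y, the relative uncertainty is:
uz/z = sqrt((ux/x)^2 + (uy/y)^2)
Relative uncertainties: ux/x = 4.44/23.2 = 0.191379
uy/y = 2.09/11.1 = 0.188288
z = 23.2 * 11.1 = 257.5
uz = 257.5 * sqrt(0.191379^2 + 0.188288^2) = 69.138

69.138


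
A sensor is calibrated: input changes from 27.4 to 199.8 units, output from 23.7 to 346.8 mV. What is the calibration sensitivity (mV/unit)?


Sensitivity = (y2 - y1) / (x2 - x1).
S = (346.8 - 23.7) / (199.8 - 27.4)
S = 323.1 / 172.4
S = 1.8741 mV/unit

1.8741 mV/unit


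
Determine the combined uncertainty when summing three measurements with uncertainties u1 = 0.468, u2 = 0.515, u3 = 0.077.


For a sum of independent quantities, uc = sqrt(u1^2 + u2^2 + u3^2).
uc = sqrt(0.468^2 + 0.515^2 + 0.077^2)
uc = sqrt(0.219024 + 0.265225 + 0.005929)
uc = 0.7001

0.7001


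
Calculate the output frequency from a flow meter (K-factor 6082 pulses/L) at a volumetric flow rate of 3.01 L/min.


Frequency = K * Q / 60 (converting L/min to L/s).
f = 6082 * 3.01 / 60
f = 18306.82 / 60
f = 305.11 Hz

305.11 Hz


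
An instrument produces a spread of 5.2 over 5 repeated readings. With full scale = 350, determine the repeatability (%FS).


Repeatability = (spread / full scale) * 100%.
R = (5.2 / 350) * 100
R = 1.486 %FS

1.486 %FS


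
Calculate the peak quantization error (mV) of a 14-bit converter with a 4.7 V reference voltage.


The maximum quantization error is +/- LSB/2.
LSB = Vref / 2^n = 4.7 / 16384 = 0.00028687 V
Max error = LSB / 2 = 0.00028687 / 2 = 0.00014343 V
Max error = 0.1434 mV

0.1434 mV


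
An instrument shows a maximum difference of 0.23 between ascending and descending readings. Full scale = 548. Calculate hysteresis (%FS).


Hysteresis = (max difference / full scale) * 100%.
H = (0.23 / 548) * 100
H = 0.042 %FS

0.042 %FS


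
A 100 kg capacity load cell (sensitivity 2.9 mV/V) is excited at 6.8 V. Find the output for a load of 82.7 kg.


Vout = rated_output * Vex * (load / capacity).
Vout = 2.9 * 6.8 * (82.7 / 100)
Vout = 2.9 * 6.8 * 0.827
Vout = 16.308 mV

16.308 mV


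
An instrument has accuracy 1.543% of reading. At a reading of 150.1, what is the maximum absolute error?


Absolute error = (accuracy% / 100) * reading.
Error = (1.543 / 100) * 150.1
Error = 0.01543 * 150.1
Error = 2.316

2.316


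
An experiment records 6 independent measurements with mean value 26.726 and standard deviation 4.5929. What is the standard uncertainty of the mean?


The standard uncertainty for Type A evaluation is u = s / sqrt(n).
u = 4.5929 / sqrt(6)
u = 4.5929 / 2.4495
u = 1.875

1.875


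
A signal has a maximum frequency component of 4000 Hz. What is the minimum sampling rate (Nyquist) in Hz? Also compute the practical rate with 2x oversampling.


By Nyquist theorem, fs_min = 2 * fmax.
fs_min = 2 * 4000 = 8000 Hz
Practical rate = 2 * fs_min = 2 * 8000 = 16000 Hz

fs_min = 8000 Hz, fs_practical = 16000 Hz


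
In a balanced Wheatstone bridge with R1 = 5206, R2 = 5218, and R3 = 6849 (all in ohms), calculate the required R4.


At balance: R1*R4 = R2*R3, so R4 = R2*R3/R1.
R4 = 5218 * 6849 / 5206
R4 = 35738082 / 5206
R4 = 6864.79 ohm

6864.79 ohm


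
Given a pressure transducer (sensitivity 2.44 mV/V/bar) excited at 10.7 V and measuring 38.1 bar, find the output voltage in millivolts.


Output = sensitivity * Vex * P.
Vout = 2.44 * 10.7 * 38.1
Vout = 26.108 * 38.1
Vout = 994.71 mV

994.71 mV


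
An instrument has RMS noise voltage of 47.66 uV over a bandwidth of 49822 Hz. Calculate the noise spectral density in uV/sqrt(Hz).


Noise spectral density = Vrms / sqrt(BW).
NSD = 47.66 / sqrt(49822)
NSD = 47.66 / 223.2084
NSD = 0.2135 uV/sqrt(Hz)

0.2135 uV/sqrt(Hz)


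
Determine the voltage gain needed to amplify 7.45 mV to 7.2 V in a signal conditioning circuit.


Gain = Vout / Vin (converting to same units).
G = 7.2 V / 7.45 mV
G = 7200.0 mV / 7.45 mV
G = 966.44

966.44


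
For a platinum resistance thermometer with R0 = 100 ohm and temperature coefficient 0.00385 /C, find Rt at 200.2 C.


The RTD equation: Rt = R0 * (1 + alpha * T).
Rt = 100 * (1 + 0.00385 * 200.2)
Rt = 100 * (1 + 0.77077)
Rt = 100 * 1.77077
Rt = 177.077 ohm

177.077 ohm


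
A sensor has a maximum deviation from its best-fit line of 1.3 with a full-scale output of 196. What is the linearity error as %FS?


Linearity error = (max deviation / full scale) * 100%.
Linearity = (1.3 / 196) * 100
Linearity = 0.663 %FS

0.663 %FS


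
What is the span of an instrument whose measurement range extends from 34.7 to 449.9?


Span = upper range - lower range.
Span = 449.9 - (34.7)
Span = 415.2

415.2


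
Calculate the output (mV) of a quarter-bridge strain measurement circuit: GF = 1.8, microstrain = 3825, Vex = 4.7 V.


Quarter bridge output: Vout = (GF * epsilon * Vex) / 4.
Vout = (1.8 * 3825e-6 * 4.7) / 4
Vout = 0.0323595 / 4 V
Vout = 0.00808987 V = 8.0899 mV

8.0899 mV


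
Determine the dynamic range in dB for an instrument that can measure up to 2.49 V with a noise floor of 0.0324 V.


Dynamic range = 20 * log10(Vmax / Vnoise).
DR = 20 * log10(2.49 / 0.0324)
DR = 20 * log10(76.85)
DR = 37.71 dB

37.71 dB


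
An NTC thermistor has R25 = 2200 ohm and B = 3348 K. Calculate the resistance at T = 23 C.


NTC thermistor equation: Rt = R25 * exp(B * (1/T - 1/T25)).
T in Kelvin: 296.15 K, T25 = 298.15 K
1/T - 1/T25 = 1/296.15 - 1/298.15 = 2.265e-05
B * (1/T - 1/T25) = 3348 * 2.265e-05 = 0.0758
Rt = 2200 * exp(0.0758) = 2373.3 ohm

2373.3 ohm


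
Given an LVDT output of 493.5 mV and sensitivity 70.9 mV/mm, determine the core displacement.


Displacement = Vout / sensitivity.
d = 493.5 / 70.9
d = 6.961 mm

6.961 mm


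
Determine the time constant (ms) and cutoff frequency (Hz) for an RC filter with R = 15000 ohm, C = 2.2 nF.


Time constant: tau = R * C.
tau = 15000 * 2.20e-09 = 3.3e-05 s
tau = 0.033 ms
Cutoff frequency: fc = 1 / (2*pi*R*C).
fc = 1 / (2*pi*3.3e-05) = 4822.88 Hz

tau = 0.033 ms, fc = 4822.88 Hz


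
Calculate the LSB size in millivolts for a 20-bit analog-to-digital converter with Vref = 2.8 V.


The resolution (LSB) of an ADC is Vref / 2^n.
LSB = 2.8 / 2^20
LSB = 2.8 / 1048576
LSB = 2.67e-06 V = 0.00267029 mV

0.00267029 mV


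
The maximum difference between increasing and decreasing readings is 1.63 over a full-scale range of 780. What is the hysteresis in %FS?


Hysteresis = (max difference / full scale) * 100%.
H = (1.63 / 780) * 100
H = 0.209 %FS

0.209 %FS


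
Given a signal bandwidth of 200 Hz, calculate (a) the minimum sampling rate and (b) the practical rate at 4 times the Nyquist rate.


By Nyquist theorem, fs_min = 2 * fmax.
fs_min = 2 * 200 = 400 Hz
Practical rate = 4 * fs_min = 4 * 400 = 1600 Hz

fs_min = 400 Hz, fs_practical = 1600 Hz


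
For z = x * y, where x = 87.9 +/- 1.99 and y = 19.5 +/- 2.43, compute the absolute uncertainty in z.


For a product z = x*y, the relative uncertainty is:
uz/z = sqrt((ux/x)^2 + (uy/y)^2)
Relative uncertainties: ux/x = 1.99/87.9 = 0.022639
uy/y = 2.43/19.5 = 0.124615
z = 87.9 * 19.5 = 1714.1
uz = 1714.1 * sqrt(0.022639^2 + 0.124615^2) = 217.093

217.093


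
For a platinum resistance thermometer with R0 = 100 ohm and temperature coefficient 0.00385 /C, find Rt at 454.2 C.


The RTD equation: Rt = R0 * (1 + alpha * T).
Rt = 100 * (1 + 0.00385 * 454.2)
Rt = 100 * (1 + 1.74867)
Rt = 100 * 2.74867
Rt = 274.867 ohm

274.867 ohm


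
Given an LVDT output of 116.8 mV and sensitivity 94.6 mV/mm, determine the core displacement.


Displacement = Vout / sensitivity.
d = 116.8 / 94.6
d = 1.235 mm

1.235 mm


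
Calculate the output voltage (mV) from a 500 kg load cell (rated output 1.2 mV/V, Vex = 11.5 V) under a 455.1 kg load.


Vout = rated_output * Vex * (load / capacity).
Vout = 1.2 * 11.5 * (455.1 / 500)
Vout = 1.2 * 11.5 * 0.9102
Vout = 12.561 mV

12.561 mV


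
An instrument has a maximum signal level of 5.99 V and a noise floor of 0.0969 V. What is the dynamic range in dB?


Dynamic range = 20 * log10(Vmax / Vnoise).
DR = 20 * log10(5.99 / 0.0969)
DR = 20 * log10(61.82)
DR = 35.82 dB

35.82 dB


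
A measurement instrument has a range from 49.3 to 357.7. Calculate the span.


Span = upper range - lower range.
Span = 357.7 - (49.3)
Span = 308.4

308.4


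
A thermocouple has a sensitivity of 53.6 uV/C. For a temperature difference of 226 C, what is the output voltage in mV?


The thermocouple output V = sensitivity * dT.
V = 53.6 uV/C * 226 C
V = 12113.6 uV
V = 12.114 mV

12.114 mV


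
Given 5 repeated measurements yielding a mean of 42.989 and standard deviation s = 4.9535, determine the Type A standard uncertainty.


The standard uncertainty for Type A evaluation is u = s / sqrt(n).
u = 4.9535 / sqrt(5)
u = 4.9535 / 2.2361
u = 2.2153

2.2153


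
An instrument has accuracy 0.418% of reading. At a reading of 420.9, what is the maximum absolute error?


Absolute error = (accuracy% / 100) * reading.
Error = (0.418 / 100) * 420.9
Error = 0.00418 * 420.9
Error = 1.7594

1.7594


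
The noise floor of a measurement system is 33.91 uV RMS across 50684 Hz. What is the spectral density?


Noise spectral density = Vrms / sqrt(BW).
NSD = 33.91 / sqrt(50684)
NSD = 33.91 / 225.1311
NSD = 0.1506 uV/sqrt(Hz)

0.1506 uV/sqrt(Hz)


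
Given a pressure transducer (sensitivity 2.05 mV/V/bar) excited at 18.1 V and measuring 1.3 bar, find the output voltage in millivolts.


Output = sensitivity * Vex * P.
Vout = 2.05 * 18.1 * 1.3
Vout = 37.105 * 1.3
Vout = 48.24 mV

48.24 mV


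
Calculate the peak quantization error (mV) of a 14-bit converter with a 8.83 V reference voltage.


The maximum quantization error is +/- LSB/2.
LSB = Vref / 2^n = 8.83 / 16384 = 0.00053894 V
Max error = LSB / 2 = 0.00053894 / 2 = 0.00026947 V
Max error = 0.2695 mV

0.2695 mV


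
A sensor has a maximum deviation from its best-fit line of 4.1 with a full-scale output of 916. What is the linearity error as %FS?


Linearity error = (max deviation / full scale) * 100%.
Linearity = (4.1 / 916) * 100
Linearity = 0.448 %FS

0.448 %FS


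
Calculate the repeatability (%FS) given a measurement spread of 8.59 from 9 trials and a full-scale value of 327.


Repeatability = (spread / full scale) * 100%.
R = (8.59 / 327) * 100
R = 2.627 %FS

2.627 %FS


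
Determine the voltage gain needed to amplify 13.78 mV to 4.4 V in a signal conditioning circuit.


Gain = Vout / Vin (converting to same units).
G = 4.4 V / 13.78 mV
G = 4400.0 mV / 13.78 mV
G = 319.3

319.3


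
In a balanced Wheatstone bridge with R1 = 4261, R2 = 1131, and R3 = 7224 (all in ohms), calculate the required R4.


At balance: R1*R4 = R2*R3, so R4 = R2*R3/R1.
R4 = 1131 * 7224 / 4261
R4 = 8170344 / 4261
R4 = 1917.47 ohm

1917.47 ohm


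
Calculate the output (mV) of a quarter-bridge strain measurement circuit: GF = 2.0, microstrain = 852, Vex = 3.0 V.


Quarter bridge output: Vout = (GF * epsilon * Vex) / 4.
Vout = (2.0 * 852e-6 * 3.0) / 4
Vout = 0.005112 / 4 V
Vout = 0.001278 V = 1.278 mV

1.278 mV


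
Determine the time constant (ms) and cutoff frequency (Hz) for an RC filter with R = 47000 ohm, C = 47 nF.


Time constant: tau = R * C.
tau = 47000 * 4.70e-08 = 0.002209 s
tau = 2.209 ms
Cutoff frequency: fc = 1 / (2*pi*R*C).
fc = 1 / (2*pi*0.002209) = 72.05 Hz

tau = 2.209 ms, fc = 72.05 Hz


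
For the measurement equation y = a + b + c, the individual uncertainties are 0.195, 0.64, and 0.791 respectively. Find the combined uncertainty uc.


For a sum of independent quantities, uc = sqrt(u1^2 + u2^2 + u3^2).
uc = sqrt(0.195^2 + 0.64^2 + 0.791^2)
uc = sqrt(0.038025 + 0.4096 + 0.625681)
uc = 1.036

1.036


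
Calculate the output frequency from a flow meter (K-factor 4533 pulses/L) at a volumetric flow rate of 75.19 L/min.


Frequency = K * Q / 60 (converting L/min to L/s).
f = 4533 * 75.19 / 60
f = 340836.27 / 60
f = 5680.6 Hz

5680.6 Hz


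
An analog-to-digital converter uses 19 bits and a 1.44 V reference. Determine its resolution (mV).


The resolution (LSB) of an ADC is Vref / 2^n.
LSB = 1.44 / 2^19
LSB = 1.44 / 524288
LSB = 2.75e-06 V = 0.00274658 mV

0.00274658 mV


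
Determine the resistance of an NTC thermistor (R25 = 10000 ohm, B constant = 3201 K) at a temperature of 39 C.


NTC thermistor equation: Rt = R25 * exp(B * (1/T - 1/T25)).
T in Kelvin: 312.15 K, T25 = 298.15 K
1/T - 1/T25 = 1/312.15 - 1/298.15 = -0.00015043
B * (1/T - 1/T25) = 3201 * -0.00015043 = -0.4815
Rt = 10000 * exp(-0.4815) = 6178.4 ohm

6178.4 ohm


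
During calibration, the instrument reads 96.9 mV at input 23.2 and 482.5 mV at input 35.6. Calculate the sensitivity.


Sensitivity = (y2 - y1) / (x2 - x1).
S = (482.5 - 96.9) / (35.6 - 23.2)
S = 385.6 / 12.4
S = 31.0968 mV/unit

31.0968 mV/unit


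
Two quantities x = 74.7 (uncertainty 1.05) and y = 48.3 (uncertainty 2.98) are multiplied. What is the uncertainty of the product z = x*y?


For a product z = x*y, the relative uncertainty is:
uz/z = sqrt((ux/x)^2 + (uy/y)^2)
Relative uncertainties: ux/x = 1.05/74.7 = 0.014056
uy/y = 2.98/48.3 = 0.061698
z = 74.7 * 48.3 = 3608.0
uz = 3608.0 * sqrt(0.014056^2 + 0.061698^2) = 228.31

228.31


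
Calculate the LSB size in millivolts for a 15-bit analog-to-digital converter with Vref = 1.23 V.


The resolution (LSB) of an ADC is Vref / 2^n.
LSB = 1.23 / 2^15
LSB = 1.23 / 32768
LSB = 3.754e-05 V = 0.03753662 mV

0.03753662 mV


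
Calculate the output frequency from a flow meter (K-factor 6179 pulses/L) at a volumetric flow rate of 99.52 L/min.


Frequency = K * Q / 60 (converting L/min to L/s).
f = 6179 * 99.52 / 60
f = 614934.08 / 60
f = 10248.9 Hz

10248.9 Hz


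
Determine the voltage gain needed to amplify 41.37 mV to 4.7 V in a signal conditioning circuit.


Gain = Vout / Vin (converting to same units).
G = 4.7 V / 41.37 mV
G = 4700.0 mV / 41.37 mV
G = 113.61

113.61


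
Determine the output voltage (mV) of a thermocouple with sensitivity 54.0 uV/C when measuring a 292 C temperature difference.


The thermocouple output V = sensitivity * dT.
V = 54.0 uV/C * 292 C
V = 15768.0 uV
V = 15.768 mV

15.768 mV


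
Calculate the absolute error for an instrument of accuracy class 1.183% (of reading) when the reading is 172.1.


Absolute error = (accuracy% / 100) * reading.
Error = (1.183 / 100) * 172.1
Error = 0.01183 * 172.1
Error = 2.0359

2.0359


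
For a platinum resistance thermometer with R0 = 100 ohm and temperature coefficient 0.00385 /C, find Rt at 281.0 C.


The RTD equation: Rt = R0 * (1 + alpha * T).
Rt = 100 * (1 + 0.00385 * 281.0)
Rt = 100 * (1 + 1.08185)
Rt = 100 * 2.08185
Rt = 208.185 ohm

208.185 ohm


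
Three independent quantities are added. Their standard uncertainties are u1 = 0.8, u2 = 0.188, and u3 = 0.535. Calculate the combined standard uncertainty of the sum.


For a sum of independent quantities, uc = sqrt(u1^2 + u2^2 + u3^2).
uc = sqrt(0.8^2 + 0.188^2 + 0.535^2)
uc = sqrt(0.64 + 0.035344 + 0.286225)
uc = 0.9806

0.9806


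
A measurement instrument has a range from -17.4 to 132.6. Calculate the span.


Span = upper range - lower range.
Span = 132.6 - (-17.4)
Span = 150.0

150.0


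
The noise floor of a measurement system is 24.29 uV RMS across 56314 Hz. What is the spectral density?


Noise spectral density = Vrms / sqrt(BW).
NSD = 24.29 / sqrt(56314)
NSD = 24.29 / 237.3057
NSD = 0.1024 uV/sqrt(Hz)

0.1024 uV/sqrt(Hz)


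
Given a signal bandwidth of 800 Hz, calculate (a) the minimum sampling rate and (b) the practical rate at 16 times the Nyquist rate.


By Nyquist theorem, fs_min = 2 * fmax.
fs_min = 2 * 800 = 1600 Hz
Practical rate = 16 * fs_min = 16 * 1600 = 25600 Hz

fs_min = 1600 Hz, fs_practical = 25600 Hz


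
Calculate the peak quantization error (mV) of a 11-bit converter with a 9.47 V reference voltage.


The maximum quantization error is +/- LSB/2.
LSB = Vref / 2^n = 9.47 / 2048 = 0.00462402 V
Max error = LSB / 2 = 0.00462402 / 2 = 0.00231201 V
Max error = 2.312 mV

2.312 mV


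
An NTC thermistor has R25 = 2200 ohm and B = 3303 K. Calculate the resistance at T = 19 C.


NTC thermistor equation: Rt = R25 * exp(B * (1/T - 1/T25)).
T in Kelvin: 292.15 K, T25 = 298.15 K
1/T - 1/T25 = 1/292.15 - 1/298.15 = 6.888e-05
B * (1/T - 1/T25) = 3303 * 6.888e-05 = 0.2275
Rt = 2200 * exp(0.2275) = 2762.1 ohm

2762.1 ohm


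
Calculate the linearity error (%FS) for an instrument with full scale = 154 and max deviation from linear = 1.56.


Linearity error = (max deviation / full scale) * 100%.
Linearity = (1.56 / 154) * 100
Linearity = 1.013 %FS

1.013 %FS


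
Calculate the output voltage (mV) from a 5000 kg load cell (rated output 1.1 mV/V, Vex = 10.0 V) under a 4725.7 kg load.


Vout = rated_output * Vex * (load / capacity).
Vout = 1.1 * 10.0 * (4725.7 / 5000)
Vout = 1.1 * 10.0 * 0.94514
Vout = 10.397 mV

10.397 mV


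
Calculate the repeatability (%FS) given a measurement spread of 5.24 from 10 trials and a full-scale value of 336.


Repeatability = (spread / full scale) * 100%.
R = (5.24 / 336) * 100
R = 1.56 %FS

1.56 %FS


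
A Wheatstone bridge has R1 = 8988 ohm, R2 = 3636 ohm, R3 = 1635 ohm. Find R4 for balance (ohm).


At balance: R1*R4 = R2*R3, so R4 = R2*R3/R1.
R4 = 3636 * 1635 / 8988
R4 = 5944860 / 8988
R4 = 661.42 ohm

661.42 ohm


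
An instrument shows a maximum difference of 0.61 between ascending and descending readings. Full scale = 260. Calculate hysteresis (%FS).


Hysteresis = (max difference / full scale) * 100%.
H = (0.61 / 260) * 100
H = 0.235 %FS

0.235 %FS


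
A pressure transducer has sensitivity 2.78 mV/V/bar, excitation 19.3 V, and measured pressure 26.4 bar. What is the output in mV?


Output = sensitivity * Vex * P.
Vout = 2.78 * 19.3 * 26.4
Vout = 53.654 * 26.4
Vout = 1416.47 mV

1416.47 mV


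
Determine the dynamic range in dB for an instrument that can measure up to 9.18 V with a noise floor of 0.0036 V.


Dynamic range = 20 * log10(Vmax / Vnoise).
DR = 20 * log10(9.18 / 0.0036)
DR = 20 * log10(2550.0)
DR = 68.13 dB

68.13 dB


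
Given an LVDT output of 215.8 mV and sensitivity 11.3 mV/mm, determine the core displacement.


Displacement = Vout / sensitivity.
d = 215.8 / 11.3
d = 19.097 mm

19.097 mm


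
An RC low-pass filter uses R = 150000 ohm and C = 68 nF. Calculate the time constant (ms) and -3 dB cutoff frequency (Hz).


Time constant: tau = R * C.
tau = 150000 * 6.80e-08 = 0.0102 s
tau = 10.2 ms
Cutoff frequency: fc = 1 / (2*pi*R*C).
fc = 1 / (2*pi*0.0102) = 15.6 Hz

tau = 10.2 ms, fc = 15.6 Hz


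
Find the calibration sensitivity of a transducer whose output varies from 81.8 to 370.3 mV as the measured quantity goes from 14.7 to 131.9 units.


Sensitivity = (y2 - y1) / (x2 - x1).
S = (370.3 - 81.8) / (131.9 - 14.7)
S = 288.5 / 117.2
S = 2.4616 mV/unit

2.4616 mV/unit


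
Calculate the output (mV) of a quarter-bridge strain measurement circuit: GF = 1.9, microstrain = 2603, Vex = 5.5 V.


Quarter bridge output: Vout = (GF * epsilon * Vex) / 4.
Vout = (1.9 * 2603e-6 * 5.5) / 4
Vout = 0.02720135 / 4 V
Vout = 0.00680034 V = 6.8003 mV

6.8003 mV


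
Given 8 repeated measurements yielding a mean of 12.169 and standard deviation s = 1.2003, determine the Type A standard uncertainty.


The standard uncertainty for Type A evaluation is u = s / sqrt(n).
u = 1.2003 / sqrt(8)
u = 1.2003 / 2.8284
u = 0.4244

0.4244


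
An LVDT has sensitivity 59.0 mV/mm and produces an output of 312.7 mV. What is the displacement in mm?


Displacement = Vout / sensitivity.
d = 312.7 / 59.0
d = 5.3 mm

5.3 mm


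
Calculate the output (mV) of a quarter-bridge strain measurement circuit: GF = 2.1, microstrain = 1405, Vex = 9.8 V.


Quarter bridge output: Vout = (GF * epsilon * Vex) / 4.
Vout = (2.1 * 1405e-6 * 9.8) / 4
Vout = 0.0289149 / 4 V
Vout = 0.00722873 V = 7.2287 mV

7.2287 mV


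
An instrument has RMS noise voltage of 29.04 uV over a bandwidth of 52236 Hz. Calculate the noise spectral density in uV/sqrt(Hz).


Noise spectral density = Vrms / sqrt(BW).
NSD = 29.04 / sqrt(52236)
NSD = 29.04 / 228.552
NSD = 0.1271 uV/sqrt(Hz)

0.1271 uV/sqrt(Hz)


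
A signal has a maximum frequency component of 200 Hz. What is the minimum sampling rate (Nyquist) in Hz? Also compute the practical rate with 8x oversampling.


By Nyquist theorem, fs_min = 2 * fmax.
fs_min = 2 * 200 = 400 Hz
Practical rate = 8 * fs_min = 8 * 400 = 3200 Hz

fs_min = 400 Hz, fs_practical = 3200 Hz
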